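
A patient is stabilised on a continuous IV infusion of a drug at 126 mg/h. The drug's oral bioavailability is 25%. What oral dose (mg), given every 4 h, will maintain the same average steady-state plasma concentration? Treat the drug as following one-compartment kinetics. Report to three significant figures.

To maintain the same Css, the systemic dosing rate must be unchanged: F·D/τ = infusion rate.
D = rate × τ / F = 126 × 4 / 0.25 = 2016 mg

2020 mg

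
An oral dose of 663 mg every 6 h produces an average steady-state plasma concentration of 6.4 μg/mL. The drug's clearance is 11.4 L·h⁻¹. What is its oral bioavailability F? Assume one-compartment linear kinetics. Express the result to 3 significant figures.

F·D/τ = CL·Css at steady state → F = CL·Css·τ / D.
F = 11.4 × 6.4 × 6 / 663 = 0.660

0.660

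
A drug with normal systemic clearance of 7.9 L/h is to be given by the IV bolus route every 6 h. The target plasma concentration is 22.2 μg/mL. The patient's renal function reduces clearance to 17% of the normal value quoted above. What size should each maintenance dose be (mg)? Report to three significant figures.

179 mg

Patient clearance = 0.17 × 7.900 = 1.343 L/h
At steady state, dose per interval replaces the amount cleared in that interval: D/τ = CL·Css.
D = CL × Css × τ = 1.343 × 22.2 × 6 = 178.9 mg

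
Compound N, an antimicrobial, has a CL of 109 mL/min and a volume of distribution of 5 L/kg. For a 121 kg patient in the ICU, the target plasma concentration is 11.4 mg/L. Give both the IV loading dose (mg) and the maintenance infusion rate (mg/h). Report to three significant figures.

Vd = 5 L/kg × 121 kg = 605.0 L
Loading dose = Vd × C = 605.0 × 11.4 = 6897 mg
Convert clearance: 109 mL/min × 60 min/h ÷ 1000 mL/L = 6.540 L/h
Maintenance: replace elimination → rate = CL × Css = 6.540 × 11.4 = 74.56 mg/h

(a) 6900 mg; (b) 74.6 mg/h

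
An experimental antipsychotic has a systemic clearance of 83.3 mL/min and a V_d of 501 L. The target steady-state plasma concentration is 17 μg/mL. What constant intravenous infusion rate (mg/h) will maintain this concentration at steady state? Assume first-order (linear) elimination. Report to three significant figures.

CL = 83.3 mL/min × 60/1000 = 4.998 L/h
Rate = CL × Css = 4.998 × 17 = 84.97 mg/h

85.0 mg/h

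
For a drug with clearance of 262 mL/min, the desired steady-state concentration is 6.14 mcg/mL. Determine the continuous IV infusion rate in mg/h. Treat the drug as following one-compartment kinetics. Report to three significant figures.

CL = 262 mL/min × 60/1000 = 15.72 L/h
Rate = CL × Css = 15.72 × 6.14 = 96.52 mg/h

96.5 mg/h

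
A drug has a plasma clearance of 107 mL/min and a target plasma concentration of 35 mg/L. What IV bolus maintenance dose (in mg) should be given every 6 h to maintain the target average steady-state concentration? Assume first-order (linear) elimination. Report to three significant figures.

Convert clearance: 107 mL/min × 60 min/h ÷ 1000 mL/L = 6.420 L/h
At steady state, dose per interval replaces the amount cleared in that interval: D/τ = CL·Css.
D = CL × Css × τ = 6.420 × 35 × 6 = 1348 mg

1350 mg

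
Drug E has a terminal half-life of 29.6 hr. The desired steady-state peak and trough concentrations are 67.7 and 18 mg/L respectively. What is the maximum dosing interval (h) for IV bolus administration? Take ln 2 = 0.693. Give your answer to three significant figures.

k = 0.693 / t½ = 0.693 / 29.6 = 0.02341 h⁻¹
Between IV bolus doses, concentration decays as C = C₀·e^(−kτ), so C_peak/C_trough = e^(kτ).
τ_max = ln(C_peak/C_trough) / k = ln(67.7/18) / 0.02341 = 1.325 / 0.02341 = 56.60 h

56.6 h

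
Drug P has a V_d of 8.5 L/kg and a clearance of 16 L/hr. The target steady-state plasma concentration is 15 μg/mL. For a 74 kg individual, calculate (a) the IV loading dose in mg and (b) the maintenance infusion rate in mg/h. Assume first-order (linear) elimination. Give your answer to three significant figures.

(a) 9440 mg; (b) 240 mg/h

Vd(total) = 74 kg × 8.5 L/kg = 629.0 L
LD = Vd · C_target = 629.0 × 15 = 9435 mg
Infusion rate = 16.00 L/h × 15 mg/L = 240.0 mg/h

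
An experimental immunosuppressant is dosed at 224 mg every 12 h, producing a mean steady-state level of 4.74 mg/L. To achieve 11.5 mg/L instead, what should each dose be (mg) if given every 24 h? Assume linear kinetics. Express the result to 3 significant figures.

1090 mg

For first-order elimination, Css ∝ F·D/(CL·τ); F and CL are unchanged, so Css ∝ D/τ.
D₂ = D₁ × (Css,target / Css,current) × (τ₂/τ₁) = 224 × (11.5/4.74) × (24/12) = 1087 mg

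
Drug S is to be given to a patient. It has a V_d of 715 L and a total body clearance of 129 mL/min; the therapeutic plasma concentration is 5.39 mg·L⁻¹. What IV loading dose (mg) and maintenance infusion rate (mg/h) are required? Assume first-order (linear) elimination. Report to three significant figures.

Loading dose = Vd × C = 715.0 × 5.39 = 3854 mg
CL = 129 mL/min = 129 × 0.06 = 7.740 L/h
Infusion rate = 7.740 L/h × 5.39 mg/L = 41.72 mg/h

(a) 3850 mg; (b) 41.7 mg/h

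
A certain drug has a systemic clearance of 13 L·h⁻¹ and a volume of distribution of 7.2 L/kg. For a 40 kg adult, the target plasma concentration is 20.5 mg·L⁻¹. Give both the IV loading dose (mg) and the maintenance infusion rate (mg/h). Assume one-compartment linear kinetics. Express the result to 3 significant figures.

Vd(total) = 40 kg × 7.2 L/kg = 288.0 L
Loading dose = Vd × C = 288.0 × 20.5 = 5904 mg
Maintenance infusion rate = CL × Css = 13.00 × 20.5 = 266.5 mg/h

(a) 5900 mg; (b) 267 mg/h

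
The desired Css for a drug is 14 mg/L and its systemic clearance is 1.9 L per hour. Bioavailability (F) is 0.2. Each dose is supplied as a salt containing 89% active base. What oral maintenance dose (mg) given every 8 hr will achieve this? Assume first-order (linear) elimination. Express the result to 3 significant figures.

1200 mg

D = CL × Css × τ / F / S = 1.900 × 14 × 8 / 0.2 / 0.89 = 1196 mg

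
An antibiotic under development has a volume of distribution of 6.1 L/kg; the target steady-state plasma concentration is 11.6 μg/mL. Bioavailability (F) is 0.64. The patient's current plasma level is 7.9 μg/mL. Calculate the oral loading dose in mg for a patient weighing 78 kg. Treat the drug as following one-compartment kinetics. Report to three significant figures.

Vd(total) = 78 kg × 6.1 L/kg = 475.8 L
The loading dose fills Vd to the target concentration.
Concentration deficit ΔC = 11.6 − 7.9 = 3.700 mg/L
LD = Vd × ΔC / F = 475.8 × 3.700 / 0.64 = 2751 mg

2750 mg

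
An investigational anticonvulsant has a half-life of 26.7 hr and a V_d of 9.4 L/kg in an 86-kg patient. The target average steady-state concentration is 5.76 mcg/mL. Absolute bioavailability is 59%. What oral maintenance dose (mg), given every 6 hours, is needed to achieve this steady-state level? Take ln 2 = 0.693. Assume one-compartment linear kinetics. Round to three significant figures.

Vd(total) = 86 kg × 9.4 L/kg = 808.4 L
CL = ln 2 · Vd / t½ = 0.693 × 808.4 / 26.7 = 20.98 L/h
D = CL × Css × τ / F = 20.98 × 5.76 × 6 / 0.59 = 1229 mg

1230 mg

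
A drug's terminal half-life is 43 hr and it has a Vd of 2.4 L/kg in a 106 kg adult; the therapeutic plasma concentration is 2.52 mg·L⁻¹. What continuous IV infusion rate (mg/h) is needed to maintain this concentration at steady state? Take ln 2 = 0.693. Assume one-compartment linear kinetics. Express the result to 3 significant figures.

10.3 mg/h

Vd = 2.4 L/kg × 106 kg = 254.4 L
k = 0.693/43 = 0.01612 h⁻¹, so CL = k·Vd = 0.01612 × 254.4 = 4.101 L/h
Infusion rate = CL × Css = 4.101 × 2.52 = 10.33 mg/h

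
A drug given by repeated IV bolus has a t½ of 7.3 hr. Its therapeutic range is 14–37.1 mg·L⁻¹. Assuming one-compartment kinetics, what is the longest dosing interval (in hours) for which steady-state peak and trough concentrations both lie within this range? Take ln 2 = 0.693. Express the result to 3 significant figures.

k = 0.693 / t½ = 0.693 / 7.3 = 0.09493 h⁻¹
Between IV bolus doses, concentration decays as C = C₀·e^(−kτ), so C_peak/C_trough = e^(kτ).
τ_max = ln(C_peak/C_trough) / k = ln(37.1/14) / 0.09493 = 0.9746 / 0.09493 = 10.27 h

10.3 h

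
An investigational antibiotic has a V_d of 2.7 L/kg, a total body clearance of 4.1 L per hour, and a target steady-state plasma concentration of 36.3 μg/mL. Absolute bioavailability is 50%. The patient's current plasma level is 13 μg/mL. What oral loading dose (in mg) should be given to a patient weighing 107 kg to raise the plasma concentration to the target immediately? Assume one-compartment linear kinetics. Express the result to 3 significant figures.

Total Vd = 2.7 × 107 = 288.9 L
Concentration deficit ΔC = 36.3 − 13 = 23.30 mg/L
LD = Vd × ΔC / F = 288.9 × 23.30 / 0.5 = 13460 mg

13500 mg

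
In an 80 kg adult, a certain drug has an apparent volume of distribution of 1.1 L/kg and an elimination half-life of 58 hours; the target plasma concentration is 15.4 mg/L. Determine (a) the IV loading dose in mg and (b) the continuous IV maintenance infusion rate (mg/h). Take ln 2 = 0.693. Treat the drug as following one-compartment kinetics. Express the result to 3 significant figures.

Vd(total) = 80 kg × 1.1 L/kg = 88.00 L
LD = Vd × C = 88.00 × 15.4 = 1355 mg
CL = 0.693 × Vd / t½ = 0.693 × 88.00 / 58 = 1.051 L/h
Infusion rate = CL × Css = 1.051 × 15.4 = 16.19 mg/h

(a) 1360 mg; (b) 16.2 mg/h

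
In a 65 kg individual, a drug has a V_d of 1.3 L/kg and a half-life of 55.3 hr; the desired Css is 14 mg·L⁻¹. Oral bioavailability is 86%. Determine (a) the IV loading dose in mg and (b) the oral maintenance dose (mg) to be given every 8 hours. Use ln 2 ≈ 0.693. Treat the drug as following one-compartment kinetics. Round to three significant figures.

(a) 1180 mg; (b) 138 mg

Total Vd = 1.3 × 65 = 84.50 L
LD = Vd × C = 84.50 × 14 = 1183 mg
CL = 0.693 × Vd / t½ = 0.693 × 84.50 / 55.3 = 1.059 L/h
D = CL × Css × τ / F = 1.059 × 14 × 8 / 0.86 = 137.9 mg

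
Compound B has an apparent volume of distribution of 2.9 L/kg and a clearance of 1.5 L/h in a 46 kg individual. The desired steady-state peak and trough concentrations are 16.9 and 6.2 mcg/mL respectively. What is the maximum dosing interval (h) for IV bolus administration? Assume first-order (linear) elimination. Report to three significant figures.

89.2 h

Vd(total) = 46 kg × 2.9 L/kg = 133.4 L
k = CL / Vd = 1.500 / 133.4 = 0.01124 h⁻¹
Between IV bolus doses, concentration decays as C = C₀·e^(−kτ), so C_peak/C_trough = e^(kτ).
τ_max = ln(C_peak/C_trough) / k = ln(16.9/6.2) / 0.01124 = 1.003 / 0.01124 = 89.23 h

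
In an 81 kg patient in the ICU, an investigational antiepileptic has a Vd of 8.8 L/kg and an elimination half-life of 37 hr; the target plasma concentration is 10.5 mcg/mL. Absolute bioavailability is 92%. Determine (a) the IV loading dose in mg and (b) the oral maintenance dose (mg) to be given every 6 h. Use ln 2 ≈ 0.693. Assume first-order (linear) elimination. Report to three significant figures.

(a) 7480 mg; (b) 914 mg

Vd = 8.8 L/kg × 81 kg = 712.8 L
LD = Vd × C = 712.8 × 10.5 = 7484 mg
CL = 0.693 × Vd / t½ = 0.693 × 712.8 / 37 = 13.35 L/h
D = CL × Css × τ / F = 13.35 × 10.5 × 6 / 0.92 = 914.2 mg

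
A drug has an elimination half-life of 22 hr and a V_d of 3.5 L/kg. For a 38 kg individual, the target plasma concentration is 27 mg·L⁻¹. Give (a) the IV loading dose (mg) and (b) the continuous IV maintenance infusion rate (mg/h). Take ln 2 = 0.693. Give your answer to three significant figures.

(a) 3590 mg; (b) 113 mg/h

Vd = 3.5 L/kg × 38 kg = 133.0 L
LD = Vd × C = 133.0 × 27 = 3591 mg
CL = 0.693 × Vd / t½ = 0.693 × 133.0 / 22 = 4.190 L/h
Infusion rate = CL × Css = 4.190 × 27 = 113.1 mg/h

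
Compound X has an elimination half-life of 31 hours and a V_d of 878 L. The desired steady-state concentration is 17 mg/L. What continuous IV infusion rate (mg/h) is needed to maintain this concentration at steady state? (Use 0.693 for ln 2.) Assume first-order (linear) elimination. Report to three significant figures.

CL = ln 2 · Vd / t½ = 0.693 × 878.0 / 31 = 19.63 L/h
Infusion rate = CL × Css = 19.63 × 17 = 333.7 mg/h

334 mg/h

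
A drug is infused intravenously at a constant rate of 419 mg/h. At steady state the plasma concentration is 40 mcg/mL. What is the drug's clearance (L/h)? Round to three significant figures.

10.5 L/h

At steady state, infusion rate = CL × Css, so CL = rate / Css.
CL = 419 / 40 = 10.48 L/h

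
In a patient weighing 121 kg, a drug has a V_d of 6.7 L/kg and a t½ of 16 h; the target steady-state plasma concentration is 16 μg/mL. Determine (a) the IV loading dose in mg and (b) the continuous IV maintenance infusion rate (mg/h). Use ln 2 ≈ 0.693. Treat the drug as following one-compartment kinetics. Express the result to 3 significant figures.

Vd(total) = 121 kg × 6.7 L/kg = 810.7 L
LD = Vd × C = 810.7 × 16 = 12970 mg
CL = 0.693 × Vd / t½ = 0.693 × 810.7 / 16 = 35.11 L/h
Infusion rate = CL × Css = 35.11 × 16 = 561.8 mg/h

(a) 13000 mg; (b) 562 mg/h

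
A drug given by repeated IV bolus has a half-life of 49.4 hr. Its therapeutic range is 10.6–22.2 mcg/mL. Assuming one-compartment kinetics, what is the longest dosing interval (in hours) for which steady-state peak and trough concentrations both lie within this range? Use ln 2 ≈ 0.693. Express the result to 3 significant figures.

k = 0.693 / t½ = 0.693 / 49.4 = 0.01403 h⁻¹
Between IV bolus doses, concentration decays as C = C₀·e^(−kτ), so C_peak/C_trough = e^(kτ).
τ_max = ln(C_peak/C_trough) / k = ln(22.2/10.6) / 0.01403 = 0.7392 / 0.01403 = 52.69 h

52.7 h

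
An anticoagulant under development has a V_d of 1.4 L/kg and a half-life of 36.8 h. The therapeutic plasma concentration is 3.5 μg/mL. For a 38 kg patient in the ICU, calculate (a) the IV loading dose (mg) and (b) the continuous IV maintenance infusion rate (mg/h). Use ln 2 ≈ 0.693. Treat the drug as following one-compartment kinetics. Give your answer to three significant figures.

(a) 186 mg; (b) 3.51 mg/h

Vd(total) = 38 kg × 1.4 L/kg = 53.20 L
LD = Vd × C = 53.20 × 3.5 = 186.2 mg
CL = 0.693 × Vd / t½ = 0.693 × 53.20 / 36.8 = 1.002 L/h
Infusion rate = CL × Css = 1.002 × 3.5 = 3.507 mg/h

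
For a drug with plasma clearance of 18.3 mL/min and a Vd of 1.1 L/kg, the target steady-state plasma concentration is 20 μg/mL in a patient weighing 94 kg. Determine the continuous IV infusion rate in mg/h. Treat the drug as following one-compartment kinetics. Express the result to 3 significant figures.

22.0 mg/h

CL = 18.3 mL/min = 18.3 × 0.06 = 1.098 L/h
Infusion rate = CL · Css = 1.098 L/h × 20 mg/L = 21.96 mg/h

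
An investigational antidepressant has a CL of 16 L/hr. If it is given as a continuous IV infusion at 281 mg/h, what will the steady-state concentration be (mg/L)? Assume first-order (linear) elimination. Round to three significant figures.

17.6 mg/L

Css = rate / CL = 281 / 16.00 = 17.56 mg/L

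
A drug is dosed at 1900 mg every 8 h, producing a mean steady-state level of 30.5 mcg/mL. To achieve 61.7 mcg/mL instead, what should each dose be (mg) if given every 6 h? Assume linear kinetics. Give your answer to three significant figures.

For first-order elimination, Css ∝ F·D/(CL·τ); F and CL are unchanged, so Css ∝ D/τ.
D₂ = D₁ × (Css,target / Css,current) × (τ₂/τ₁) = 1900 × (61.7/30.5) × (6/8) = 2883 mg

2880 mg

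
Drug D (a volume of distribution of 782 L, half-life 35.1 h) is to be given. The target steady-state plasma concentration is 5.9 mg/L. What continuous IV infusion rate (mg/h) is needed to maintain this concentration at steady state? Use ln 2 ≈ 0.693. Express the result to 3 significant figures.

CL = 0.693 × Vd / t½ = 0.693 × 782.0 / 35.1 = 15.44 L/h
Infusion rate = CL × Css = 15.44 × 5.9 = 91.10 mg/h

91.1 mg/h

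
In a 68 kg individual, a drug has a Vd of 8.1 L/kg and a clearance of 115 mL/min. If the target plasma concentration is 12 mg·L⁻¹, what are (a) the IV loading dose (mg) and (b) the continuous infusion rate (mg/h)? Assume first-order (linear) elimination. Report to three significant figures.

Vd(total) = 68 kg × 8.1 L/kg = 550.8 L
Loading dose = Vd × C = 550.8 × 12 = 6610 mg
CL = 115 mL/min × 60/1000 = 6.900 L/h
Infusion rate = 6.900 L/h × 12 mg/L = 82.80 mg/h

(a) 6610 mg; (b) 82.8 mg/h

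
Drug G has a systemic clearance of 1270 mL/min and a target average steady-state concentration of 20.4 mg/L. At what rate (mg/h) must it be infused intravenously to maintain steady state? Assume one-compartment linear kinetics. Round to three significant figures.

1550 mg/h

CL = 1270 mL/min = 1270 × 0.06 = 76.20 L/h
At steady state, infusion rate equals elimination rate: rate in = CL × Css.
Rate = CL × Css = 76.20 × 20.4 = 1554 mg/h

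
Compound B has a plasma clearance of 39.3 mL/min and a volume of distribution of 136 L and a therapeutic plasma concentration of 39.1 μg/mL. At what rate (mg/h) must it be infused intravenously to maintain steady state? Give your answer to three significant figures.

92.2 mg/h

CL = 39.3 mL/min = 39.3 × 0.06 = 2.358 L/h
Infusion rate = CL · Css = 2.358 L/h × 39.1 mg/L = 92.20 mg/h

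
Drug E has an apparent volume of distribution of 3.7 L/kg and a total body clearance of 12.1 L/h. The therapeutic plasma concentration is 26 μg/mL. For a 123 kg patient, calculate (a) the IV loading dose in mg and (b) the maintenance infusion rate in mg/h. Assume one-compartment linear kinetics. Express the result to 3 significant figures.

(a) 11800 mg; (b) 315 mg/h

Vd = 3.7 L/kg × 123 kg = 455.1 L
Loading: fill Vd to C_target → 455.1 L × 26 mg/L = 11830 mg
Maintenance: replace elimination → rate = CL × Css = 12.10 × 26 = 314.6 mg/h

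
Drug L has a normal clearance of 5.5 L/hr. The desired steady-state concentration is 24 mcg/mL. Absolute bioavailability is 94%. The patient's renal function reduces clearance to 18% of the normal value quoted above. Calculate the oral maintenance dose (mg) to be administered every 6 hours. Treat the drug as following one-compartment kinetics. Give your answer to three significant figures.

152 mg

Patient clearance = 0.18 × 5.500 = 0.9900 L/h
At steady state, dose per interval replaces the amount cleared in that interval: F·D/τ = CL·Css.
D = CL × Css × τ / F = 0.9900 × 24 × 6 / 0.94 = 151.7 mg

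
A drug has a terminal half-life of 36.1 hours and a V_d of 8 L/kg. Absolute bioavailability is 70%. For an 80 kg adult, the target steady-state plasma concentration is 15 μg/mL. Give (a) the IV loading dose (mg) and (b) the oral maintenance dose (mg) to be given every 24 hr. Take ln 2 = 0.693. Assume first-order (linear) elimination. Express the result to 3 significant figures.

(a) 9600 mg; (b) 6320 mg

Total Vd = 8 × 80 = 640.0 L
LD = Vd × C = 640.0 × 15 = 9600 mg
CL = 0.693 × Vd / t½ = 0.693 × 640.0 / 36.1 = 12.29 L/h
D = CL × Css × τ / F = 12.29 × 15 × 24 / 0.7 = 6321 mg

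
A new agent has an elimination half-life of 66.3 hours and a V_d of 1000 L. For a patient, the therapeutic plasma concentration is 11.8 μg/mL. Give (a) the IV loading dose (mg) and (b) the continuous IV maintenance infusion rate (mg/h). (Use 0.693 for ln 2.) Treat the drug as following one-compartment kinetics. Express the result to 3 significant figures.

(a) 11800 mg; (b) 123 mg/h

LD = Vd × C = 1000 × 11.8 = 11800 mg
CL = 0.693 × Vd / t½ = 0.693 × 1000 / 66.3 = 10.45 L/h
Infusion rate = CL × Css = 10.45 × 11.8 = 123.3 mg/h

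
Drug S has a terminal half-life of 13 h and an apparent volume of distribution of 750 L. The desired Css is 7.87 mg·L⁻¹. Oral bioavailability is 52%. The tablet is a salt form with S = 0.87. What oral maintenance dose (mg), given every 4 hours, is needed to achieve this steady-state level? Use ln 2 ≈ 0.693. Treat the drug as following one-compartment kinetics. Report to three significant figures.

2780 mg

k = 0.693/13 = 0.05331 h⁻¹, so CL = k·Vd = 0.05331 × 750.0 = 39.98 L/h
D = CL × Css × τ / F / S = 39.98 × 7.87 × 4 / 0.52 / 0.87 = 2782 mg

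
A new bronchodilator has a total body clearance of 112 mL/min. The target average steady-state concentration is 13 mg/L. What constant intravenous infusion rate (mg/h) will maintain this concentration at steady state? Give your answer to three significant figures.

CL = 112 mL/min = 112 × 0.06 = 6.720 L/h
Rate = CL × Css = 6.720 × 13 = 87.36 mg/h

87.4 mg/h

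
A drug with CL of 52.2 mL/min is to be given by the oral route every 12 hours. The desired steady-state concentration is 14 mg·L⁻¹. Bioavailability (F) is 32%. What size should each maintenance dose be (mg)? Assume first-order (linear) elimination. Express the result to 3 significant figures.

Convert clearance: 52.2 mL/min × 60 min/h ÷ 1000 mL/L = 3.132 L/h
At steady state, dose per interval replaces the amount cleared in that interval: F·D/τ = CL·Css.
D = CL × Css × τ / F = 3.132 × 14 × 12 / 0.32 = 1644 mg

1640 mg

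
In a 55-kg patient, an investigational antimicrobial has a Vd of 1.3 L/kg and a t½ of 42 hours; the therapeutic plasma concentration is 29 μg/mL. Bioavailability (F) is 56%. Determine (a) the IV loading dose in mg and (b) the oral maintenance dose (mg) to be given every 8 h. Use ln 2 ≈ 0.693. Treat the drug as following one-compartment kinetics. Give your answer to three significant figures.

Vd(total) = 55 kg × 1.3 L/kg = 71.50 L
LD = Vd × C = 71.50 × 29 = 2074 mg
CL = 0.693 × Vd / t½ = 0.693 × 71.50 / 42 = 1.180 L/h
D = CL × Css × τ / F = 1.180 × 29 × 8 / 0.56 = 488.9 mg

(a) 2070 mg; (b) 489 mg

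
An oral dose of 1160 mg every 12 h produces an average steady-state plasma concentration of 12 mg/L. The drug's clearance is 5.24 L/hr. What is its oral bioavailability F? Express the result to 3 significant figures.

F·D/τ = CL·Css at steady state → F = CL·Css·τ / D.
F = 5.24 × 12 × 12 / 1160 = 0.650

0.650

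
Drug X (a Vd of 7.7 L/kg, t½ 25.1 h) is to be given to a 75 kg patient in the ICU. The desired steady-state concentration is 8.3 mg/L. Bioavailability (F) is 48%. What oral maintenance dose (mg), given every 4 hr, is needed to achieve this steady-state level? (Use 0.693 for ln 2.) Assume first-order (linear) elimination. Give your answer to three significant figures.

Vd(total) = 75 kg × 7.7 L/kg = 577.5 L
k = 0.693/25.1 = 0.02761 h⁻¹, so CL = k·Vd = 0.02761 × 577.5 = 15.94 L/h
D = CL × Css × τ / F = 15.94 × 8.3 × 4 / 0.48 = 1103 mg

1100 mg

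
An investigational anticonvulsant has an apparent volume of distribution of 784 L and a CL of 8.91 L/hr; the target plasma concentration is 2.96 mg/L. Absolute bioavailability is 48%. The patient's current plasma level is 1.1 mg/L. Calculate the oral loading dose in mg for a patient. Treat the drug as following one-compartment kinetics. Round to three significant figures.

3040 mg

The loading dose fills Vd to the target concentration.
Concentration deficit ΔC = 2.96 − 1.1 = 1.860 mg/L
LD = Vd × ΔC / F = 784.0 × 1.860 / 0.48 = 3038 mg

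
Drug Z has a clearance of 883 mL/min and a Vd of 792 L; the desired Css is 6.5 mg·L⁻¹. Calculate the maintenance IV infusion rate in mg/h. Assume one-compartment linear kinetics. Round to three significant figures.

Convert clearance: 883 mL/min × 60 min/h ÷ 1000 mL/L = 52.98 L/h
Infusion rate = CL · Css = 52.98 L/h × 6.5 mg/L = 344.4 mg/h

344 mg/h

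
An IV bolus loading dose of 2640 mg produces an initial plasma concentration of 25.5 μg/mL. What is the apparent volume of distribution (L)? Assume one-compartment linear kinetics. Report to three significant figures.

Immediately after an IV bolus, C₀ = Dose / Vd, so Vd = Dose / C₀.
Vd = 2640 / 25.5 = 103.5 L

104 L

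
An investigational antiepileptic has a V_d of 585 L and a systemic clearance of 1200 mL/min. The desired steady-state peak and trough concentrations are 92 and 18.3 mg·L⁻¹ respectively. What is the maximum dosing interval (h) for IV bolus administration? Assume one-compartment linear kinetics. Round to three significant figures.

13.1 h

CL = 1200 mL/min × 60/1000 = 72.00 L/h
k = CL / Vd = 72.00 / 585.0 = 0.1231 h⁻¹
Between IV bolus doses, concentration decays as C = C₀·e^(−kτ), so C_peak/C_trough = e^(kτ).
τ_max = ln(C_peak/C_trough) / k = ln(92/18.3) / 0.1231 = 1.615 / 0.1231 = 13.12 h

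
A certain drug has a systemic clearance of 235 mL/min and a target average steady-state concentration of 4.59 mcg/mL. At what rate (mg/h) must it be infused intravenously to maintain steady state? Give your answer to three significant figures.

64.7 mg/h

Convert clearance: 235 mL/min × 60 min/h ÷ 1000 mL/L = 14.10 L/h
Rate = CL × Css = 14.10 × 4.59 = 64.72 mg/h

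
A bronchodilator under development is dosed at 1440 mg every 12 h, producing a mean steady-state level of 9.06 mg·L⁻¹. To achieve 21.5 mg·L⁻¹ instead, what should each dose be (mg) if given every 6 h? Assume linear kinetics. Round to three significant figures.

For first-order elimination, Css ∝ F·D/(CL·τ); F and CL are unchanged, so Css ∝ D/τ.
D₂ = D₁ × (Css,target / Css,current) × (τ₂/τ₁) = 1440 × (21.5/9.06) × (6/12) = 1709 mg

1710 mg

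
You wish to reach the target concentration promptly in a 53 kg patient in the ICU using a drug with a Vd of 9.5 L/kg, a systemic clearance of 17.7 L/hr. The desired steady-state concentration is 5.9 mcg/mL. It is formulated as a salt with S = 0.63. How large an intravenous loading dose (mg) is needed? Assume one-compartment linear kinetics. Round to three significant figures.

Vd(total) = 53 kg × 9.5 L/kg = 503.5 L
LD = Vd × C / S = 503.5 × 5.900 / 0.63 = 4715 mg

4720 mg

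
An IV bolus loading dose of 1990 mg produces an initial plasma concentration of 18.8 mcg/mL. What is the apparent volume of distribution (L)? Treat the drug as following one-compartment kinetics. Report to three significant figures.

Immediately after an IV bolus, C₀ = Dose / Vd, so Vd = Dose / C₀.
Vd = 1990 / 18.8 = 105.9 L

106 L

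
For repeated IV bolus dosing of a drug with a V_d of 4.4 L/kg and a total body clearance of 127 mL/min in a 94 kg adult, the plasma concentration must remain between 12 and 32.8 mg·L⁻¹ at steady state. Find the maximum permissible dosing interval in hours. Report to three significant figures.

Vd = 4.4 L/kg × 94 kg = 413.6 L
CL = 127 mL/min × 60/1000 = 7.620 L/h
k = CL / Vd = 7.620 / 413.6 = 0.01842 h⁻¹
Between IV bolus doses, concentration decays as C = C₀·e^(−kτ), so C_peak/C_trough = e^(kτ).
τ_max = ln(C_peak/C_trough) / k = ln(32.8/12) / 0.01842 = 1.006 / 0.01842 = 54.61 h

54.6 h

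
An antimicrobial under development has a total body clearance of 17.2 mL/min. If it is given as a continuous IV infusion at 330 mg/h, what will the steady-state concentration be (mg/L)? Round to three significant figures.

320 mg/L

CL = 17.2 mL/min = 17.2 × 0.06 = 1.032 L/h
Css = rate / CL = 330 / 1.032 = 319.8 mg/L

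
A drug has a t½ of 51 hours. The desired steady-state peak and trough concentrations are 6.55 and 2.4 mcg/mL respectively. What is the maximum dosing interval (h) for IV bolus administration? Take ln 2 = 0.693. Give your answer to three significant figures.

73.9 h

k = 0.693 / t½ = 0.693 / 51 = 0.01359 h⁻¹
Between IV bolus doses, concentration decays as C = C₀·e^(−kτ), so C_peak/C_trough = e^(kτ).
τ_max = ln(C_peak/C_trough) / k = ln(6.55/2.4) / 0.01359 = 1.004 / 0.01359 = 73.88 h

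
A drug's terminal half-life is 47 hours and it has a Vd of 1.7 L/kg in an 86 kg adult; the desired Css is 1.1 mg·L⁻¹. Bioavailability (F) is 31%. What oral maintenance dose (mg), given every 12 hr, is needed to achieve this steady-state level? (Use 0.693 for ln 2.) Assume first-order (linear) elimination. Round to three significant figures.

91.8 mg

Vd(total) = 86 kg × 1.7 L/kg = 146.2 L
k = 0.693/47 = 0.01474 h⁻¹, so CL = k·Vd = 0.01474 × 146.2 = 2.155 L/h
D = CL × Css × τ / F = 2.155 × 1.1 × 12 / 0.31 = 91.76 mg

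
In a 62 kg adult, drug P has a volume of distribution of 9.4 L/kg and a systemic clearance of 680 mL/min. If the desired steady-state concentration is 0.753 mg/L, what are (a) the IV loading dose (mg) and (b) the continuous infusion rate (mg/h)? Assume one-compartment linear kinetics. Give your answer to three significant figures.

Total Vd = 9.4 × 62 = 582.8 L
LD = Vd · C_target = 582.8 × 0.753 = 438.8 mg
CL = 680 mL/min = 680 × 0.06 = 40.80 L/h
Maintenance infusion rate = CL × Css = 40.80 × 0.753 = 30.72 mg/h

(a) 439 mg; (b) 30.7 mg/h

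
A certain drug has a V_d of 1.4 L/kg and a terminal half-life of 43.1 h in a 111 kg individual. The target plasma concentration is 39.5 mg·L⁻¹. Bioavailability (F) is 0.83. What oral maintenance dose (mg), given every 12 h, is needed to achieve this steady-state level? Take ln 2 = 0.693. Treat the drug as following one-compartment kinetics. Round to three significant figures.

Vd(total) = 111 kg × 1.4 L/kg = 155.4 L
CL = 0.693 × Vd / t½ = 0.693 × 155.4 / 43.1 = 2.499 L/h
D = CL × Css × τ / F = 2.499 × 39.5 × 12 / 0.83 = 1427 mg

1430 mg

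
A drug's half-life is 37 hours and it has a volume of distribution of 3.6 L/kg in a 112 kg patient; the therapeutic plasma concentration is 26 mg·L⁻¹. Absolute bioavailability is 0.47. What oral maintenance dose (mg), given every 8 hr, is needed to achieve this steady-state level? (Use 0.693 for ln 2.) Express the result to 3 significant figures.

3340 mg

Vd = 3.6 L/kg × 112 kg = 403.2 L
k = 0.693/37 = 0.01873 h⁻¹, so CL = k·Vd = 0.01873 × 403.2 = 7.552 L/h
D = CL × Css × τ / F = 7.552 × 26 × 8 / 0.47 = 3342 mg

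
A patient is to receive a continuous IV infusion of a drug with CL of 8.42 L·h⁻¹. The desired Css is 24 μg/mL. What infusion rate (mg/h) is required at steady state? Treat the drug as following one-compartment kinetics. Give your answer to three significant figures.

Infusion rate = CL · Css = 8.420 L/h × 24 mg/L = 202.1 mg/h

202 mg/h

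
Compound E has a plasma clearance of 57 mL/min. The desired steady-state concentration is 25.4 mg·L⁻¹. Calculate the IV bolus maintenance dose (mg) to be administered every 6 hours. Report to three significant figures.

521 mg

CL = 57 mL/min = 57 × 0.06 = 3.420 L/h
D = CL × Css × τ = 3.420 × 25.4 × 6 = 521.2 mg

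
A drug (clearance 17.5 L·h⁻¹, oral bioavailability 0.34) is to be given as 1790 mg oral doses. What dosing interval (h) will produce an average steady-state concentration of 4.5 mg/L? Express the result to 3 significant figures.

F·D/τ = CL·Css → τ = F·D / (CL·Css).
τ = 0.34 × 1790 / (17.5 × 4.5) = 7.728 h

7.73 h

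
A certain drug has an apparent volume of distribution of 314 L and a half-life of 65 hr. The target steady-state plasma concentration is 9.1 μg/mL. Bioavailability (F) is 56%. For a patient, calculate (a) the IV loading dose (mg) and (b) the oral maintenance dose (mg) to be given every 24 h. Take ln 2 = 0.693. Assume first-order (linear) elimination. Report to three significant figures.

(a) 2860 mg; (b) 1310 mg

LD = Vd × C = 314.0 × 9.1 = 2857 mg
CL = 0.693 × Vd / t½ = 0.693 × 314.0 / 65 = 3.348 L/h
D = CL × Css × τ / F = 3.348 × 9.1 × 24 / 0.56 = 1306 mg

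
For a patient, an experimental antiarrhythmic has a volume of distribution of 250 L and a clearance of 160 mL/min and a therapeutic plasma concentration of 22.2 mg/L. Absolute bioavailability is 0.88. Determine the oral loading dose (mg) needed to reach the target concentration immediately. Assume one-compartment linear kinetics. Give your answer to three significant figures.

6310 mg

The loading dose fills Vd to the target concentration.
LD = Vd × C / F = 250.0 × 22.20 / 0.88 = 6307 mg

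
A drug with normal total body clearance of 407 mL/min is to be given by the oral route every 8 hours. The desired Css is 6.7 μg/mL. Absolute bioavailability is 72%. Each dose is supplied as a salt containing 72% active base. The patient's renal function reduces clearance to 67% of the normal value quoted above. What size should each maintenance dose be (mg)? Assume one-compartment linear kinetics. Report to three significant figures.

1690 mg

CL = 407 mL/min × 60/1000 = 24.42 L/h
Patient clearance = 0.67 × 24.42 = 16.36 L/h
D = CL × Css × τ / F / S = 16.36 × 6.7 × 8 / 0.72 / 0.72 = 1692 mg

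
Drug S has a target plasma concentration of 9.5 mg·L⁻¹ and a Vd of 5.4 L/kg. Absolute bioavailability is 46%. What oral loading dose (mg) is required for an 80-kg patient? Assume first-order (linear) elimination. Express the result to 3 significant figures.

Total Vd = 5.4 × 80 = 432.0 L
LD = Vd × C / F = 432.0 × 9.500 / 0.46 = 8922 mg

8920 mg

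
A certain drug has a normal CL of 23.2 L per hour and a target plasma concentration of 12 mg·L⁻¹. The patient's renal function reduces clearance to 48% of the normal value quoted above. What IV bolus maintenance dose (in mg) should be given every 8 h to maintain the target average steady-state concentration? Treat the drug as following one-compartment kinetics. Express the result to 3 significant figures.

1070 mg

Patient clearance = 0.48 × 23.20 = 11.14 L/h
D = CL × Css × τ = 11.14 × 12 × 8 = 1069 mg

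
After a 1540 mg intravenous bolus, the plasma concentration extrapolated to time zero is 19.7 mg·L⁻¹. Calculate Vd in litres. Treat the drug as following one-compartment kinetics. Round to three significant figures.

78.2 L

Immediately after an IV bolus, C₀ = Dose / Vd, so Vd = Dose / C₀.
Vd = 1540 / 19.7 = 78.17 L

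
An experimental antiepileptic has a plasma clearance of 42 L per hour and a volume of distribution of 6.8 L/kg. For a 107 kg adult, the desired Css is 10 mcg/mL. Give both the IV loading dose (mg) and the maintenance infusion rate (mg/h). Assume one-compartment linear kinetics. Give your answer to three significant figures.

(a) 7280 mg; (b) 420 mg/h

Vd(total) = 107 kg × 6.8 L/kg = 727.6 L
Loading: fill Vd to C_target → 727.6 L × 10 mg/L = 7276 mg
Infusion rate = 42.00 L/h × 10 mg/L = 420.0 mg/h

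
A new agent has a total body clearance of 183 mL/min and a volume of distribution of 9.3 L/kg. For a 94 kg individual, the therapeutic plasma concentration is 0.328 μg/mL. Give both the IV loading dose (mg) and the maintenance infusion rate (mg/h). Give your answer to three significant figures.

Vd(total) = 94 kg × 9.3 L/kg = 874.2 L
Loading: fill Vd to C_target → 874.2 L × 0.328 mg/L = 286.7 mg
CL = 183 mL/min = 183 × 0.06 = 10.98 L/h
Maintenance infusion rate = CL × Css = 10.98 × 0.328 = 3.601 mg/h

(a) 287 mg; (b) 3.60 mg/h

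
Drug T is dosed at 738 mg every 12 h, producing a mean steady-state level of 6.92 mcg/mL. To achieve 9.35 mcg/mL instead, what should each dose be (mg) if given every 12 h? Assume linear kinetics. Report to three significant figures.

997 mg

For first-order elimination, Css ∝ F·D/(CL·τ); F and CL are unchanged, so Css ∝ D/τ.
D₂ = D₁ × (Css,target / Css,current) = 738 × 9.35/6.92 = 997.2 mg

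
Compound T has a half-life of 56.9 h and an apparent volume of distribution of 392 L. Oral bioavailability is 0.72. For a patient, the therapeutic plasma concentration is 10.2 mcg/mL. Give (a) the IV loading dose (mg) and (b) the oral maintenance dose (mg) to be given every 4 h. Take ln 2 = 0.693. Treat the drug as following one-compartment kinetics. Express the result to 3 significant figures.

(a) 4000 mg; (b) 271 mg

LD = Vd × C = 392.0 × 10.2 = 3998 mg
CL = 0.693 × Vd / t½ = 0.693 × 392.0 / 56.9 = 4.774 L/h
D = CL × Css × τ / F = 4.774 × 10.2 × 4 / 0.72 = 270.5 mg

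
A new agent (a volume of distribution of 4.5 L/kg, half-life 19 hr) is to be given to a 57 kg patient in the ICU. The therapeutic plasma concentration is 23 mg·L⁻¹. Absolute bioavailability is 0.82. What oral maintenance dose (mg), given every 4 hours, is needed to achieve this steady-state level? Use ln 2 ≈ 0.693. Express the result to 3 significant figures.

1050 mg

Vd(total) = 57 kg × 4.5 L/kg = 256.5 L
CL = ln 2 · Vd / t½ = 0.693 × 256.5 / 19 = 9.356 L/h
D = CL × Css × τ / F = 9.356 × 23 × 4 / 0.82 = 1050 mg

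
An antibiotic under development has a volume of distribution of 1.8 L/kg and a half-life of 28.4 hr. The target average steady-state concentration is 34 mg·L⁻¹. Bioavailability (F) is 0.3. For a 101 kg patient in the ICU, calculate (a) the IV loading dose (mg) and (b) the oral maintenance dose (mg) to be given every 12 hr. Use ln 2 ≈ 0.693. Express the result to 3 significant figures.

(a) 6180 mg; (b) 6030 mg

Vd = 1.8 L/kg × 101 kg = 181.8 L
LD = Vd × C = 181.8 × 34 = 6181 mg
CL = 0.693 × Vd / t½ = 0.693 × 181.8 / 28.4 = 4.436 L/h
D = CL × Css × τ / F = 4.436 × 34 × 12 / 0.3 = 6033 mg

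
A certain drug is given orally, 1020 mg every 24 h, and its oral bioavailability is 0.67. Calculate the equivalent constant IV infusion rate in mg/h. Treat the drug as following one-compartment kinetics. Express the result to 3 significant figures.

28.5 mg/h

Equivalent systemic input: infusion rate = F·D/τ.
Rate = 0.67 × 1020 / 24 = 28.48 mg/h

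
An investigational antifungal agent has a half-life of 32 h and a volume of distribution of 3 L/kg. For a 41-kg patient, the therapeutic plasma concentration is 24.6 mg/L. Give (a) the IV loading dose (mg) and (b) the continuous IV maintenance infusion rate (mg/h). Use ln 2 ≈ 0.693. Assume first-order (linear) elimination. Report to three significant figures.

(a) 3030 mg; (b) 65.5 mg/h

Total Vd = 3 × 41 = 123.0 L
LD = Vd × C = 123.0 × 24.6 = 3026 mg
CL = 0.693 × Vd / t½ = 0.693 × 123.0 / 32 = 2.664 L/h
Infusion rate = CL × Css = 2.664 × 24.6 = 65.53 mg/h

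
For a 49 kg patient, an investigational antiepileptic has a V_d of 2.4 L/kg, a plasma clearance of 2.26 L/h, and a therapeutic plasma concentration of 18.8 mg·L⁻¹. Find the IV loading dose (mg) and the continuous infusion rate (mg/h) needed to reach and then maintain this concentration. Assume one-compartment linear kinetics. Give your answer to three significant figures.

Vd = 2.4 L/kg × 49 kg = 117.6 L
Loading dose = Vd × C = 117.6 × 18.8 = 2211 mg
Infusion rate = 2.260 L/h × 18.8 mg/L = 42.49 mg/h

(a) 2210 mg; (b) 42.5 mg/h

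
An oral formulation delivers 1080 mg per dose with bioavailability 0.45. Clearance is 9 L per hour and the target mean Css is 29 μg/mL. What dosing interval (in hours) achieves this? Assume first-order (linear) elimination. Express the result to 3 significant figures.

F·D/τ = CL·Css → τ = F·D / (CL·Css).
τ = 0.45 × 1080 / (9 × 29) = 1.862 h

1.86 h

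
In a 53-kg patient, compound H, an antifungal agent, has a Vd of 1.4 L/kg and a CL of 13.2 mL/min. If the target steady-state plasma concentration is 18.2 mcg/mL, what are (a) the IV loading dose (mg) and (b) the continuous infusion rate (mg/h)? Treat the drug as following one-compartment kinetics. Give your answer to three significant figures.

(a) 1350 mg; (b) 14.4 mg/h

Total Vd = 1.4 × 53 = 74.20 L
Loading: fill Vd to C_target → 74.20 L × 18.2 mg/L = 1350 mg
CL = 13.2 mL/min = 13.2 × 0.06 = 0.7920 L/h
Maintenance infusion rate = CL × Css = 0.7920 × 18.2 = 14.41 mg/h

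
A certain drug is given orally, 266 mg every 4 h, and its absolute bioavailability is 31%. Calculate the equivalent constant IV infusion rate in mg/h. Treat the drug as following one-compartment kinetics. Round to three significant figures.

Equivalent systemic input: infusion rate = F·D/τ.
Rate = 0.31 × 266 / 4 = 20.62 mg/h

20.6 mg/h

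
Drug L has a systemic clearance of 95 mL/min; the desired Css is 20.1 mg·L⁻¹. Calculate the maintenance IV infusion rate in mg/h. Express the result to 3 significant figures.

115 mg/h

CL = 95 mL/min = 95 × 0.06 = 5.700 L/h
At steady state, infusion rate equals elimination rate: rate in = CL × Css.
Rate = CL × Css = 5.700 × 20.1 = 114.6 mg/h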